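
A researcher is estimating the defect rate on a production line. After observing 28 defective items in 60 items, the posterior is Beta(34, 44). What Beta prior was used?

Beta(6, 12)

Under Beta–binomial conjugacy the posterior parameters are (α+s, β+f).
So α = 34 − 28 = 6 and β = 44 − 32 = 12.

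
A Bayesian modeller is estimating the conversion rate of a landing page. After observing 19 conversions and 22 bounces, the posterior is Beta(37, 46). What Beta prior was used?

Under Beta–binomial conjugacy the posterior parameters are (a+s, b+f).
So a = 37 − 19 = 18 and b = 46 − 22 = 24.

Beta(18, 24)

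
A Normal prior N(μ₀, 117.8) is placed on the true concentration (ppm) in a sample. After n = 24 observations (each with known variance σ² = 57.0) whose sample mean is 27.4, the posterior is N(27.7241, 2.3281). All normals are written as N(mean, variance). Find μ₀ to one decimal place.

μ₀ = 43.8

With known observation variance, the Normal–Normal posterior has precision τ_n = τ₀ + n/σ² and mean μ_n = (τ₀μ₀ + (n/σ²)x̄)/τ_n.
Here τ₀ = 1/117.8 = 0.008489 and τ_data = 24/57.0 = 0.421053, so τ_n = 0.429542.
Rearranging for μ₀: μ₀ = (μ_n·τ_n − τ_data·x̄)/τ₀ = (27.7241·0.429542 − 0.421053·27.4) / 0.008489 = 0.371813/0.008489 ≈ 43.8.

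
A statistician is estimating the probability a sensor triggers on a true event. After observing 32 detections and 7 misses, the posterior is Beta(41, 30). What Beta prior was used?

Beta(9, 23)

A Beta(α, β) prior with s successes and f failures in binomial data gives a Beta(α+s, β+f) posterior.
Subtract the data counts: 41−32=9, 30−7=23.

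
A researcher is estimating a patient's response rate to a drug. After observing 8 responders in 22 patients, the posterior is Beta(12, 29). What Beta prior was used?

Under Beta–binomial conjugacy the posterior parameters are (α+s, β+f).
Subtract the data counts: 12−8=4, 29−14=15.

Beta(4, 15)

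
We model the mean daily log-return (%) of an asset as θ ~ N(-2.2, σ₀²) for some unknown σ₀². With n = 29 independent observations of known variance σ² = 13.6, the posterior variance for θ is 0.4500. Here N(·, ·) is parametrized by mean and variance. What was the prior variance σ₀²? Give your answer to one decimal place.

For the Normal–Normal model with known σ², precisions add: τ_n = τ₀ + n/σ².
So 1/σ₀² = 1/0.4500 − 29/13.6 = 2.222222 − 2.132353 = 0.089869.
Hence σ₀² = 1/0.089869 ≈ 11.1.

σ₀² = 11.1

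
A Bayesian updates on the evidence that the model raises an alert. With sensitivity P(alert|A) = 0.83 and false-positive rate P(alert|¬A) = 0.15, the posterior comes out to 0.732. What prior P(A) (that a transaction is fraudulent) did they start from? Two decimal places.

P(A) = 0.33

Bayes' rule in odds form gives O(A|E) = O(A)·[P(E|A)/P(E|¬A)], hence O(A) = O(A|E)/LR.
Posterior odds = 0.732/(1−0.732) = 2.7313. LR = 0.83/0.15 = 5.5333.
Prior odds = 2.7313/5.5333 = 0.4936, so P(A) = 0.4936/(1+0.4936) ≈ 0.33.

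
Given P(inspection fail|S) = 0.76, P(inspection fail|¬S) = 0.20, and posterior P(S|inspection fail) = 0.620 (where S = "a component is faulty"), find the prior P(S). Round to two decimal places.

Bayes' rule in odds form gives O(S|E) = O(S)·[P(E|S)/P(E|¬S)], hence O(S) = O(S|E)/LR.
Posterior odds = 0.620/(1−0.620) = 1.6316. LR = 0.76/0.20 = 3.8000.
Prior odds = 1.6316/3.8000 = 0.4294, so P(S) = 0.4294/(1+0.4294) ≈ 0.30.

P(S) = 0.30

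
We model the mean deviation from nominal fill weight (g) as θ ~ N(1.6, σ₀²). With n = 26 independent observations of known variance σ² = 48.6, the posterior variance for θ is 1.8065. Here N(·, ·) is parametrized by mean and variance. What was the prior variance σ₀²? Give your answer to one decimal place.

Posterior precision equals prior precision plus data precision: 1/σ_n² = 1/σ₀² + n/σ².
So 1/σ₀² = 1/1.8065 − 26/48.6 = 0.553557 − 0.534979 = 0.018578.
Hence σ₀² = 1/0.018578 ≈ 53.8.

σ₀² = 53.8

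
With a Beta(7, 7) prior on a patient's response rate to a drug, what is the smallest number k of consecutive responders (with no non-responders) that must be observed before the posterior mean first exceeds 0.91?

After k responders and 0 non-responders the posterior is Beta(7+k, 7), with mean (7+k)/(7+7+k).
Set (7+k)/(14+k) > 0.91 and solve: k > (0.91·14 − 7)/(1 − 0.91) = 63.778.
The smallest integer exceeding 63.778 is 64, and checking k=64: (71)/(78) = 0.9103 > 0.91.

k = 64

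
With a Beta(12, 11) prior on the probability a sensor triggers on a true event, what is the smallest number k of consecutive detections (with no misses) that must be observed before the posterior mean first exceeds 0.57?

After k detections and 0 misses the posterior is Beta(12+k, 11), with mean (12+k)/(12+11+k).
Set (12+k)/(23+k) > 0.57 and solve: k > (0.57·23 − 12)/(1 − 0.57) = 2.581.
The smallest integer exceeding 2.581 is 3.

k = 3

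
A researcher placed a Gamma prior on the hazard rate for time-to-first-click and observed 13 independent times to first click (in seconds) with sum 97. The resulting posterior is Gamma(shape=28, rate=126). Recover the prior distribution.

For an exponential likelihood with a Gamma(α, β) prior on the rate, n observations with total T give posterior Gamma(α+n, β+T).
So α = 28 − 13 = 15 and β = 126 − 97 = 29.

Gamma(shape=15, rate=29)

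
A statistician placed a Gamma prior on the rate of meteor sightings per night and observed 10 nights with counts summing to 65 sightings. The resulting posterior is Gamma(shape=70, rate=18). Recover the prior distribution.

Gamma–Poisson conjugacy: posterior shape = α + Σxᵢ, posterior rate = β + n.
So α = 70 − 65 = 5 and β = 18 − 10 = 8.

Gamma(shape=5, rate=8)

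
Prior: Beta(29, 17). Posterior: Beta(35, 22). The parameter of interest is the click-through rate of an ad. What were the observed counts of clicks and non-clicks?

6 clicks and 5 non-clicks

Beta is conjugate to the binomial likelihood: posterior = Beta(a+s, b+f).
So s = 35 − 29 = 6 and f = 22 − 17 = 5.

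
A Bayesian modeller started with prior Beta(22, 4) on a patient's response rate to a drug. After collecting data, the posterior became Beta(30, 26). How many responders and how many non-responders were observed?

Beta is conjugate to the binomial likelihood: posterior = Beta(α+s, β+f).
So s = 30 − 22 = 8 and f = 26 − 4 = 22.

8 responders and 22 non-responders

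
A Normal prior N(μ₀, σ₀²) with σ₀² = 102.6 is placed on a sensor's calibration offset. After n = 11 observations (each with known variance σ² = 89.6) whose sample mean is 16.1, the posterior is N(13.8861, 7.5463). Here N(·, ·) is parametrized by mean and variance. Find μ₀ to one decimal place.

μ₀ = -14.0

The posterior mean is a precision-weighted average: μ_n = (τ₀μ₀ + τ_data·x̄)/(τ₀+τ_data), with τ₀=1/σ₀² and τ_data=n/σ².
Here τ₀ = 1/102.6 = 0.009747 and τ_data = 11/89.6 = 0.122768, so τ_n = 0.132515.
Rearranging for μ₀: μ₀ = (μ_n·τ_n − τ_data·x̄)/τ₀ = (13.8861·0.132515 − 0.122768·16.1) / 0.009747 = -0.136448/0.009747 ≈ -14.0.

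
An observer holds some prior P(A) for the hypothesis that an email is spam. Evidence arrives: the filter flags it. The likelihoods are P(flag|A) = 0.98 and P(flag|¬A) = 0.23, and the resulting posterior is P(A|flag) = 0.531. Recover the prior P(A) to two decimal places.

Bayes' rule in odds form gives O(A|E) = O(A)·[P(E|A)/P(E|¬A)], hence O(A) = O(A|E)/LR.
Posterior odds = 0.531/(1−0.531) = 1.1322. LR = 0.98/0.23 = 4.2609.
Prior odds = 1.1322/4.2609 = 0.2657, so P(A) = 0.2657/(1+0.2657) ≈ 0.21.

P(A) = 0.21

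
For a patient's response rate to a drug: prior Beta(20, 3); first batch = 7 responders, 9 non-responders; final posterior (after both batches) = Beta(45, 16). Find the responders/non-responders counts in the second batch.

Because Beta–binomial updating is additive in the counts, the combined data contributed (α_post−α_prior, β_post−β_prior) successes and failures.
Total across both batches: 45−20=25 responders, 16−3=13 non-responders.
Subtract the first batch: 25−7=18 responders and 13−9=4 non-responders.

18 responders and 4 non-responders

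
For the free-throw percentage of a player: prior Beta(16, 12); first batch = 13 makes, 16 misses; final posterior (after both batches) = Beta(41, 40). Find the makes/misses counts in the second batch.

12 makes and 12 misses

Because Beta–binomial updating is additive in the counts, the combined data contributed (α_post−α_prior, β_post−β_prior) successes and failures.
Total across both batches: 41−16=25 makes, 40−12=28 misses.
Subtract the first batch: 25−13=12 makes and 28−16=12 misses.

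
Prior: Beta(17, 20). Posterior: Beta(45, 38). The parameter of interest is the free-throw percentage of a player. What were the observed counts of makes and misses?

A Beta(α, β) prior with s successes and f failures in binomial data gives a Beta(α+s, β+f) posterior.
So s = 45 − 17 = 28 and f = 38 − 20 = 18.

28 makes and 18 misses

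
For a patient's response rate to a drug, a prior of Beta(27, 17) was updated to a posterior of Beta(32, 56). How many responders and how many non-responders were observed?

5 responders and 39 non-responders

Beta is conjugate to the binomial likelihood: posterior = Beta(α+s, β+f).
Match parameters: s=32−27=5, f=56−17=39.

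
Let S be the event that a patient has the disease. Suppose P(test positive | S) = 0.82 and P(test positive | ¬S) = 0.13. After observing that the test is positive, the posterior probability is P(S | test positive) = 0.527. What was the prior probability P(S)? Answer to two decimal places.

Bayes' rule in odds form gives O(S|E) = O(S)·[P(E|S)/P(E|¬S)], hence O(S) = O(S|E)/LR.
Posterior odds = 0.527/(1−0.527) = 1.1142. LR = 0.82/0.13 = 6.3077.
Prior odds = 1.1142/6.3077 = 0.1766, so P(S) = 0.1766/(1+0.1766) ≈ 0.15.

P(S) = 0.15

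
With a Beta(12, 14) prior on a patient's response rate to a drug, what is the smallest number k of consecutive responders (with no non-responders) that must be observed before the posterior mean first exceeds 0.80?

k = 45

After k responders and 0 non-responders the posterior is Beta(12+k, 14), with mean (12+k)/(12+14+k).
Set (12+k)/(26+k) > 0.80 and solve: k > (0.80·26 − 12)/(1 − 0.80) = 44.000.
The smallest integer exceeding 44.000 is 45, and checking k=45: (57)/(71) = 0.8028 > 0.80.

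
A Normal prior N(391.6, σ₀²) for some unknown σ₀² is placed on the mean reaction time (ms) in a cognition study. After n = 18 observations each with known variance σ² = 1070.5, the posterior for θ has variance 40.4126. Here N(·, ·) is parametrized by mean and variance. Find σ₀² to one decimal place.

For the Normal–Normal model with known σ², precisions add: τ_n = τ₀ + n/σ².
So 1/σ₀² = 1/40.4126 − 18/1070.5 = 0.024745 − 0.016815 = 0.007930.
Hence σ₀² = 1/0.007930 ≈ 126.1.

σ₀² = 126.1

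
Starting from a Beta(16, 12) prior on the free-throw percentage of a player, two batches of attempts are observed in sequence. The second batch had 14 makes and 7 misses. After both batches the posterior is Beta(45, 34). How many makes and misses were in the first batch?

Because Beta–binomial updating is additive in the counts, the combined data contributed (α_post−α_prior, β_post−β_prior) successes and failures.
Total across both batches: 45−16=29 makes, 34−12=22 misses.
Subtract the second batch: 29−14=15 makes and 22−7=15 misses.

15 makes and 15 misses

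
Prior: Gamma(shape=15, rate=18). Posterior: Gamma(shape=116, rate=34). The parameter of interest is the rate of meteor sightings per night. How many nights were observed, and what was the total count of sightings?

A Gamma(α, β) prior (rate parametrization) on a Poisson rate with n observations summing to S gives posterior Gamma(α+S, β+n).
Matching: Σxᵢ = 116 − 15 = 101 and n = 34 − 18 = 16.

n = 16 nights with total 101 sightings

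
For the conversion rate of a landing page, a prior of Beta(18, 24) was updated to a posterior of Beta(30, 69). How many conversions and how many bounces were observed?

12 conversions and 45 bounces

Beta is conjugate to the binomial likelihood: posterior = Beta(α+s, β+f).
So s = 30 − 18 = 12 and f = 69 − 24 = 45.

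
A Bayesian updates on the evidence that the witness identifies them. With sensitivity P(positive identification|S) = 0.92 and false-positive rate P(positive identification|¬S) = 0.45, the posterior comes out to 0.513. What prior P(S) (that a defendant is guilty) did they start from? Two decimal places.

Bayes' rule in odds form gives O(S|E) = O(S)·[P(E|S)/P(E|¬S)], hence O(S) = O(S|E)/LR.
Posterior odds = 0.513/(1−0.513) = 1.0534. LR = 0.92/0.45 = 2.0444.
Prior odds = 1.0534/2.0444 = 0.5153, so P(S) = 0.5153/(1+0.5153) ≈ 0.34.

P(S) = 0.34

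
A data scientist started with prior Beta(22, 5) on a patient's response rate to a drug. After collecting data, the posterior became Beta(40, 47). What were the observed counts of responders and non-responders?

18 responders and 42 non-responders

Under Beta–binomial conjugacy the posterior parameters are (α+s, β+f).
So s = 40 − 22 = 18 and f = 47 − 5 = 42.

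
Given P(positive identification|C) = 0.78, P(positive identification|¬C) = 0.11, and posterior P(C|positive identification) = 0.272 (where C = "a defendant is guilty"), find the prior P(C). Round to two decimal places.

P(C) = 0.05

Bayes' rule in odds form gives O(C|E) = O(C)·[P(E|C)/P(E|¬C)], hence O(C) = O(C|E)/LR.
Posterior odds = 0.272/(1−0.272) = 0.3736. LR = 0.78/0.11 = 7.0909.
Prior odds = 0.3736/7.0909 = 0.0527, so P(C) = 0.0527/(1+0.0527) ≈ 0.05.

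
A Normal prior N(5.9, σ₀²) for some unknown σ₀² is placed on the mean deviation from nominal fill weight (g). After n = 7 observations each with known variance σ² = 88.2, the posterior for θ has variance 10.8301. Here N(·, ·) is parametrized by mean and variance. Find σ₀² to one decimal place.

Posterior precision equals prior precision plus data precision: 1/σ_n² = 1/σ₀² + n/σ².
So 1/σ₀² = 1/10.8301 − 7/88.2 = 0.092335 − 0.079365 = 0.012970.
Hence σ₀² = 1/0.012970 ≈ 77.1.

σ₀² = 77.1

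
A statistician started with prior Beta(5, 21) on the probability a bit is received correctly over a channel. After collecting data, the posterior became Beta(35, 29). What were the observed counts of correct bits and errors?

Under Beta–binomial conjugacy the posterior parameters are (α+s, β+f).
So s = 35 − 5 = 30 and f = 29 − 21 = 8.

30 correct bits and 8 errors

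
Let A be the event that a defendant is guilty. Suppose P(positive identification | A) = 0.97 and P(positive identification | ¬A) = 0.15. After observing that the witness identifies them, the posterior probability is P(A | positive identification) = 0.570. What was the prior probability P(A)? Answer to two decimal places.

P(A) = 0.17

In odds form, posterior odds = prior odds × likelihood ratio, so prior odds = posterior odds ÷ LR.
Posterior odds = 0.570/(1−0.570) = 1.3256. LR = 0.97/0.15 = 6.4667.
Prior odds = 1.3256/6.4667 = 0.2050, so P(A) = 0.2050/(1+0.2050) ≈ 0.17.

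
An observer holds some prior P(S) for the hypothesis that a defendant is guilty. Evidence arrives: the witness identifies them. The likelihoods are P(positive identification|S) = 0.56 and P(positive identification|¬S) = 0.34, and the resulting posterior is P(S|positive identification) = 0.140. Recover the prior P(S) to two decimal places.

P(S) = 0.09

Bayes' rule in odds form gives O(S|E) = O(S)·[P(E|S)/P(E|¬S)], hence O(S) = O(S|E)/LR.
Posterior odds = 0.140/(1−0.140) = 0.1628. LR = 0.56/0.34 = 1.6471.
Prior odds = 0.1628/1.6471 = 0.0988, so P(S) = 0.0988/(1+0.0988) ≈ 0.09.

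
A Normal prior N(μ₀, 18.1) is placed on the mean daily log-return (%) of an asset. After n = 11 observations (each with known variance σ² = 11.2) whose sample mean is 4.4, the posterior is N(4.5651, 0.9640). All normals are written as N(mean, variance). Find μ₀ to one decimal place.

μ₀ = 7.5

The posterior mean is a precision-weighted average: μ_n = (τ₀μ₀ + τ_data·x̄)/(τ₀+τ_data), with τ₀=1/σ₀² and τ_data=n/σ².
Here τ₀ = 1/18.1 = 0.055249 and τ_data = 11/11.2 = 0.982143, so τ_n = 1.037392.
Rearranging for μ₀: μ₀ = (μ_n·τ_n − τ_data·x̄)/τ₀ = (4.5651·1.037392 − 0.982143·4.4) / 0.055249 = 0.414369/0.055249 ≈ 7.5.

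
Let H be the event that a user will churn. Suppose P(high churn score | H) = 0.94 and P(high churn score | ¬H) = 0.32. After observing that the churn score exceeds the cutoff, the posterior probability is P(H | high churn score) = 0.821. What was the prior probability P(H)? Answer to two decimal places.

P(H) = 0.61

Bayes' rule in odds form gives O(H|E) = O(H)·[P(E|H)/P(E|¬H)], hence O(H) = O(H|E)/LR.
Posterior odds = 0.821/(1−0.821) = 4.5866. LR = 0.94/0.32 = 2.9375.
Prior odds = 4.5866/2.9375 = 1.5614, so P(H) = 1.5614/(1+1.5614) ≈ 0.61.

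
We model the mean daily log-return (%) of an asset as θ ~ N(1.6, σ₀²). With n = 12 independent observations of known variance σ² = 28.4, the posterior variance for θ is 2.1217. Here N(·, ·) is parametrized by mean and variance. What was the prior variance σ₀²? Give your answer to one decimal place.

For the Normal–Normal model with known σ², precisions add: τ_n = τ₀ + n/σ².
So 1/σ₀² = 1/2.1217 − 12/28.4 = 0.471320 − 0.422535 = 0.048785.
Hence σ₀² = 1/0.048785 ≈ 20.5.

σ₀² = 20.5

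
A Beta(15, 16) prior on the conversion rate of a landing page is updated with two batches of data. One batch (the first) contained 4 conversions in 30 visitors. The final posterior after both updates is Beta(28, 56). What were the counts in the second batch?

9 conversions and 14 bounces

Sequential conjugate updates are equivalent to a single update on the pooled data, so total successes = posterior α − prior α and total failures = posterior β − prior β.
Total across both batches: 28−15=13 conversions, 56−16=40 bounces.
Subtract the first batch: 13−4=9 conversions and 40−26=14 bounces.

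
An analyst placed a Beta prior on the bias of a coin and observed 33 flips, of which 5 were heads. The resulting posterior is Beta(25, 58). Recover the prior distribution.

A Beta(a, b) prior with s successes and f failures in binomial data gives a Beta(a+s, b+f) posterior.
So a = 25 − 5 = 20 and b = 58 − 28 = 30.

Beta(20, 30)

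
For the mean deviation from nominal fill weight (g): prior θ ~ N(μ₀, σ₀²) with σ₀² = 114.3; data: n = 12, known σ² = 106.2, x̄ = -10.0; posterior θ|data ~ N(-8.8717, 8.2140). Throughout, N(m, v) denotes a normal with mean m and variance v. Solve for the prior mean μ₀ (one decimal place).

μ₀ = 5.7

The posterior mean is a precision-weighted average: μ_n = (τ₀μ₀ + τ_data·x̄)/(τ₀+τ_data), with τ₀=1/σ₀² and τ_data=n/σ².
Here τ₀ = 1/114.3 = 0.008749 and τ_data = 12/106.2 = 0.112994, so τ_n = 0.121743.
Rearranging for μ₀: μ₀ = (μ_n·τ_n − τ_data·x̄)/τ₀ = (-8.8717·0.121743 − 0.112994·-10.0) / 0.008749 = 0.049873/0.008749 ≈ 5.7.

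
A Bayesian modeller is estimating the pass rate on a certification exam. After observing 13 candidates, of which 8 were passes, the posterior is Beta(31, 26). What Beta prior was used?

A Beta(α, β) prior with s successes and f failures in binomial data gives a Beta(α+s, β+f) posterior.
Subtract the data counts: 31−8=23, 26−5=21.

Beta(23, 21)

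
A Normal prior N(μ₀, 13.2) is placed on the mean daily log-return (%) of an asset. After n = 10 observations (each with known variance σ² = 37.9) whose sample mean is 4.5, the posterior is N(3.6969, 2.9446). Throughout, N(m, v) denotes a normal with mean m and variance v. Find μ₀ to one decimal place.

μ₀ = 0.9

The posterior mean is a precision-weighted average: μ_n = (τ₀μ₀ + τ_data·x̄)/(τ₀+τ_data), with τ₀=1/σ₀² and τ_data=n/σ².
Here τ₀ = 1/13.2 = 0.075758 and τ_data = 10/37.9 = 0.263852, so τ_n = 0.339610.
Rearranging for μ₀: μ₀ = (μ_n·τ_n − τ_data·x̄)/τ₀ = (3.6969·0.339610 − 0.263852·4.5) / 0.075758 = 0.068170/0.075758 ≈ 0.9.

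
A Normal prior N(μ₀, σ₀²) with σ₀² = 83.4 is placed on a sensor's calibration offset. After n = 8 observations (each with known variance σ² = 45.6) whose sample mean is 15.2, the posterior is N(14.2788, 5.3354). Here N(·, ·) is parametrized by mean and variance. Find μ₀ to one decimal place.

The posterior mean is a precision-weighted average: μ_n = (τ₀μ₀ + τ_data·x̄)/(τ₀+τ_data), with τ₀=1/σ₀² and τ_data=n/σ².
Here τ₀ = 1/83.4 = 0.011990 and τ_data = 8/45.6 = 0.175439, so τ_n = 0.187429.
Rearranging for μ₀: μ₀ = (μ_n·τ_n − τ_data·x̄)/τ₀ = (14.2788·0.187429 − 0.175439·15.2) / 0.011990 = 0.009588/0.011990 ≈ 0.8.

μ₀ = 0.8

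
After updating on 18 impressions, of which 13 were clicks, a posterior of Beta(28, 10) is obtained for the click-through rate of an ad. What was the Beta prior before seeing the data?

A Beta(α, β) prior with s successes and f failures in binomial data gives a Beta(α+s, β+f) posterior.
Subtract the data counts: 28−13=15, 10−5=5.

Beta(15, 5)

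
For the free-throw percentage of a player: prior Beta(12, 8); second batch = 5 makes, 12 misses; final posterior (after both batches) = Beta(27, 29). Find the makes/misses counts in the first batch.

10 makes and 9 misses

Sequential conjugate updates are equivalent to a single update on the pooled data, so total successes = posterior α − prior α and total failures = posterior β − prior β.
Total across both batches: 27−12=15 makes, 29−8=21 misses.
Subtract the second batch: 15−5=10 makes and 21−12=9 misses.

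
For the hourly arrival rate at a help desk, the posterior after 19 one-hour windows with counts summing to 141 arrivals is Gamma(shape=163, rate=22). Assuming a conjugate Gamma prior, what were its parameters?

Gamma–Poisson conjugacy: posterior shape = α + Σxᵢ, posterior rate = β + n.
So α = 163 − 141 = 22 and β = 22 − 19 = 3.

Gamma(shape=22, rate=3)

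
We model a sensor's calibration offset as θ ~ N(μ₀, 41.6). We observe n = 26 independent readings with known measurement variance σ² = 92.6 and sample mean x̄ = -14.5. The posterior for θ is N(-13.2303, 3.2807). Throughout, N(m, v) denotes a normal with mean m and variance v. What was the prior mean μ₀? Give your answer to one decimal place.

μ₀ = 1.6

With known observation variance, the Normal–Normal posterior has precision τ_n = τ₀ + n/σ² and mean μ_n = (τ₀μ₀ + (n/σ²)x̄)/τ_n.
Here τ₀ = 1/41.6 = 0.024038 and τ_data = 26/92.6 = 0.280778, so τ_n = 0.304816.
Rearranging for μ₀: μ₀ = (μ_n·τ_n − τ_data·x̄)/τ₀ = (-13.2303·0.304816 − 0.280778·-14.5) / 0.024038 = 0.038474/0.024038 ≈ 1.6.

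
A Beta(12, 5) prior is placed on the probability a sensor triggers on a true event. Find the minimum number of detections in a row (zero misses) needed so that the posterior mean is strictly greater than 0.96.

After k detections and 0 misses the posterior is Beta(12+k, 5), with mean (12+k)/(12+5+k).
Set (12+k)/(17+k) > 0.96 and solve: k > (0.96·17 − 12)/(1 − 0.96) = 108.000.
The smallest integer exceeding 108.000 is 109.

k = 109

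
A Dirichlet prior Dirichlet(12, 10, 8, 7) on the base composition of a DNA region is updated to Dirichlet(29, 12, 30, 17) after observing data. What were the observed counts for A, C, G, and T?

For a Dirichlet(α) prior with multinomial counts c, the posterior is Dirichlet(α + c) componentwise.
Counts are posterior − prior componentwise: 29−12=17, 12−10=2, 30−8=22, 17−7=10.

counts (17, 2, 22, 10)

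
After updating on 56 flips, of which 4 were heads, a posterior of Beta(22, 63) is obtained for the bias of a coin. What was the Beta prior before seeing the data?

Beta(18, 11)

A Beta(a, b) prior with s successes and f failures in binomial data gives a Beta(a+s, b+f) posterior.
So a = 22 − 4 = 18 and b = 63 − 52 = 11.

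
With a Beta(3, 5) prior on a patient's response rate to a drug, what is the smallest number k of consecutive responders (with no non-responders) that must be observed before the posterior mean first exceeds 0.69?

k = 9

After k responders and 0 non-responders the posterior is Beta(3+k, 5), with mean (3+k)/(3+5+k).
Set (3+k)/(8+k) > 0.69 and solve: k > (0.69·8 − 3)/(1 − 0.69) = 8.129.
The smallest integer exceeding 8.129 is 9.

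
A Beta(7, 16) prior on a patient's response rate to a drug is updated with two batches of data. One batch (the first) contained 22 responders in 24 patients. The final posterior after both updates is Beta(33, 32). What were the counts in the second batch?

Because Beta–binomial updating is additive in the counts, the combined data contributed (α_post−α_prior, β_post−β_prior) successes and failures.
Total across both batches: 33−7=26 responders, 32−16=16 non-responders.
Subtract the first batch: 26−22=4 responders and 16−2=14 non-responders.

4 responders and 14 non-responders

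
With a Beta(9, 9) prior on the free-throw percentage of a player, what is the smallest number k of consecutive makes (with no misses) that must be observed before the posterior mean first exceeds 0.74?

After k makes and 0 misses the posterior is Beta(9+k, 9), with mean (9+k)/(9+9+k).
Set (9+k)/(18+k) > 0.74 and solve: k > (0.74·18 − 9)/(1 − 0.74) = 16.615.
The smallest integer exceeding 16.615 is 17, and checking k=17: (26)/(35) = 0.7429 > 0.74.

k = 17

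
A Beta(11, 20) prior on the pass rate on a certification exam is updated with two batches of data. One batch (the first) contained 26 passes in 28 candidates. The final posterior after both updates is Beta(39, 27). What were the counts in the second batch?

2 passes and 5 failures

Because Beta–binomial updating is additive in the counts, the combined data contributed (α_post−α_prior, β_post−β_prior) successes and failures.
Total across both batches: 39−11=28 passes, 27−20=7 failures.
Subtract the first batch: 28−26=2 passes and 7−2=5 failures.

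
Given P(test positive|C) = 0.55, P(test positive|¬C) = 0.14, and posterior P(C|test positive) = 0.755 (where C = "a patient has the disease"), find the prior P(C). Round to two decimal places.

In odds form, posterior odds = prior odds × likelihood ratio, so prior odds = posterior odds ÷ LR.
Posterior odds = 0.755/(1−0.755) = 3.0816. LR = 0.55/0.14 = 3.9286.
Prior odds = 3.0816/3.9286 = 0.7844, so P(C) = 0.7844/(1+0.7844) ≈ 0.44.

P(C) = 0.44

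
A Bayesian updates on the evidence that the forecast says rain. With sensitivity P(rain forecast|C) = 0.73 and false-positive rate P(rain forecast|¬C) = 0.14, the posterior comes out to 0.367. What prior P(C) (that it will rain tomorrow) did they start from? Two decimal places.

P(C) = 0.10

Bayes' rule in odds form gives O(C|E) = O(C)·[P(E|C)/P(E|¬C)], hence O(C) = O(C|E)/LR.
Posterior odds = 0.367/(1−0.367) = 0.5798. LR = 0.73/0.14 = 5.2143.
Prior odds = 0.5798/5.2143 = 0.1112, so P(C) = 0.1112/(1+0.1112) ≈ 0.10.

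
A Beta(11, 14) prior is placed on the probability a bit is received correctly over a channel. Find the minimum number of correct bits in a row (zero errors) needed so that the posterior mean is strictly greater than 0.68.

After k correct bits and 0 errors the posterior is Beta(11+k, 14), with mean (11+k)/(11+14+k).
Set (11+k)/(25+k) > 0.68 and solve: k > (0.68·25 − 11)/(1 − 0.68) = 18.750.
The smallest integer exceeding 18.750 is 19.

k = 19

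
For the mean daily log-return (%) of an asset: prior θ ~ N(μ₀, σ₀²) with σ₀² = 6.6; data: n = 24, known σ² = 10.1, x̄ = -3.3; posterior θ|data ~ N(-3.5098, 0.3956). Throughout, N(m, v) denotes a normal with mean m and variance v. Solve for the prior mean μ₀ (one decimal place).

The posterior mean is a precision-weighted average: μ_n = (τ₀μ₀ + τ_data·x̄)/(τ₀+τ_data), with τ₀=1/σ₀² and τ_data=n/σ².
Here τ₀ = 1/6.6 = 0.151515 and τ_data = 24/10.1 = 2.376238, so τ_n = 2.527753.
Rearranging for μ₀: μ₀ = (μ_n·τ_n − τ_data·x̄)/τ₀ = (-3.5098·2.527753 − 2.376238·-3.3) / 0.151515 = -1.030322/0.151515 ≈ -6.8.

μ₀ = -6.8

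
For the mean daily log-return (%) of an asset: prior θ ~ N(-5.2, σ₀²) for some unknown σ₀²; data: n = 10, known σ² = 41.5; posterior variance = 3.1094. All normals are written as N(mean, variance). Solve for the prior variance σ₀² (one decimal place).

σ₀² = 12.4

Posterior precision equals prior precision plus data precision: 1/σ_n² = 1/σ₀² + n/σ².
So 1/σ₀² = 1/3.1094 − 10/41.5 = 0.321605 − 0.240964 = 0.080641.
Hence σ₀² = 1/0.080641 ≈ 12.4.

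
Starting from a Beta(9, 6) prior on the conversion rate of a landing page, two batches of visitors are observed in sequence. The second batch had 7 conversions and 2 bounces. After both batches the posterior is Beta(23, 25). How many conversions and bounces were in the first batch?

Sequential conjugate updates are equivalent to a single update on the pooled data, so total successes = posterior α − prior α and total failures = posterior β − prior β.
Total across both batches: 23−9=14 conversions, 25−6=19 bounces.
Subtract the second batch: 14−7=7 conversions and 19−2=17 bounces.

7 conversions and 17 bounces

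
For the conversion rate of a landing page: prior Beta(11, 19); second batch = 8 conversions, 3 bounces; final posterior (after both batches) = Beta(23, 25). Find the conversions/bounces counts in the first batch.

4 conversions and 3 bounces

Because Beta–binomial updating is additive in the counts, the combined data contributed (α_post−α_prior, β_post−β_prior) successes and failures.
Total across both batches: 23−11=12 conversions, 25−19=6 bounces.
Subtract the second batch: 12−8=4 conversions and 6−3=3 bounces.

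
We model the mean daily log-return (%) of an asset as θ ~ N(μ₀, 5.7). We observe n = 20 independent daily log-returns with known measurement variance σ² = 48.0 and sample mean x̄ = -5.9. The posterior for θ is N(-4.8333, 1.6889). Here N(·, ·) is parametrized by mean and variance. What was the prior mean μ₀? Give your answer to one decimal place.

With known observation variance, the Normal–Normal posterior has precision τ_n = τ₀ + n/σ² and mean μ_n = (τ₀μ₀ + (n/σ²)x̄)/τ_n.
Here τ₀ = 1/5.7 = 0.175439 and τ_data = 20/48.0 = 0.416667, so τ_n = 0.592106.
Rearranging for μ₀: μ₀ = (μ_n·τ_n − τ_data·x̄)/τ₀ = (-4.8333·0.592106 − 0.416667·-5.9) / 0.175439 = -0.403491/0.175439 ≈ -2.3.

μ₀ = -2.3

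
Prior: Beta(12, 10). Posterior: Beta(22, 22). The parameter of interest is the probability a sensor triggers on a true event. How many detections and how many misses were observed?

Beta is conjugate to the binomial likelihood: posterior = Beta(α+s, β+f).
So s = 22 − 12 = 10 and f = 22 − 10 = 12.

10 detections and 12 misses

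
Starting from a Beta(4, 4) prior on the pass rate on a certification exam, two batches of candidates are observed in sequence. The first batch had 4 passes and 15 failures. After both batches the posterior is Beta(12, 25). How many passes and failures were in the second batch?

Because Beta–binomial updating is additive in the counts, the combined data contributed (α_post−α_prior, β_post−β_prior) successes and failures.
Total across both batches: 12−4=8 passes, 25−4=21 failures.
Subtract the first batch: 8−4=4 passes and 21−15=6 failures.

4 passes and 6 failures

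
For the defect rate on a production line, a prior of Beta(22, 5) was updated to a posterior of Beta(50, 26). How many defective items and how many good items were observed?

A Beta(a, b) prior with s successes and f failures in binomial data gives a Beta(a+s, b+f) posterior.
So s = 50 − 22 = 28 and f = 26 − 5 = 21.

28 defective items and 21 good items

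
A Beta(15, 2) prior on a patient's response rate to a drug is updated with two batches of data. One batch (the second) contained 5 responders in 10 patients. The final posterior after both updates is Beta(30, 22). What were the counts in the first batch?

Because Beta–binomial updating is additive in the counts, the combined data contributed (α_post−α_prior, β_post−β_prior) successes and failures.
Total across both batches: 30−15=15 responders, 22−2=20 non-responders.
Subtract the second batch: 15−5=10 responders and 20−5=15 non-responders.

10 responders and 15 non-responders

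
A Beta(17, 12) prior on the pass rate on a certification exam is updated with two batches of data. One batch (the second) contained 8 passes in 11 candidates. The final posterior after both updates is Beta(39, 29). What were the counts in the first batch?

14 passes and 14 failures

Sequential conjugate updates are equivalent to a single update on the pooled data, so total successes = posterior α − prior α and total failures = posterior β − prior β.
Total across both batches: 39−17=22 passes, 29−12=17 failures.
Subtract the second batch: 22−8=14 passes and 17−3=14 failures.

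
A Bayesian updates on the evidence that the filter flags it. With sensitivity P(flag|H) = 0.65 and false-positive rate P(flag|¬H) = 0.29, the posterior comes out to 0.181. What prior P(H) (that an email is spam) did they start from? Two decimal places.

In odds form, posterior odds = prior odds × likelihood ratio, so prior odds = posterior odds ÷ LR.
Posterior odds = 0.181/(1−0.181) = 0.2210. LR = 0.65/0.29 = 2.2414.
Prior odds = 0.2210/2.2414 = 0.0986, so P(H) = 0.0986/(1+0.0986) ≈ 0.09.

P(H) = 0.09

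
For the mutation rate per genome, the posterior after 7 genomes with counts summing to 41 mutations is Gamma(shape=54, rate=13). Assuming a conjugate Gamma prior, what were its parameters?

Gamma(shape=13, rate=6)

A Gamma(α, β) prior (rate parametrization) on a Poisson rate with n observations summing to S gives posterior Gamma(α+S, β+n).
So α = 54 − 41 = 13 and β = 13 − 7 = 6.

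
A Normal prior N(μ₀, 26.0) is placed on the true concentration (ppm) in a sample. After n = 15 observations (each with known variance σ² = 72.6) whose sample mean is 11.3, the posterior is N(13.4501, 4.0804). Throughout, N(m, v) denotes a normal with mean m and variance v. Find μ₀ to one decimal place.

The posterior mean is a precision-weighted average: μ_n = (τ₀μ₀ + τ_data·x̄)/(τ₀+τ_data), with τ₀=1/σ₀² and τ_data=n/σ².
Here τ₀ = 1/26.0 = 0.038462 and τ_data = 15/72.6 = 0.206612, so τ_n = 0.245074.
Rearranging for μ₀: μ₀ = (μ_n·τ_n − τ_data·x̄)/τ₀ = (13.4501·0.245074 − 0.206612·11.3) / 0.038462 = 0.961554/0.038462 ≈ 25.0.

μ₀ = 25.0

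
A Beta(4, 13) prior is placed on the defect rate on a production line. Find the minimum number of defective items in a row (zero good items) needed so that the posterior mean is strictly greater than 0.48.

After k defective items and 0 good items the posterior is Beta(4+k, 13), with mean (4+k)/(4+13+k).
Set (4+k)/(17+k) > 0.48 and solve: k > (0.48·17 − 4)/(1 − 0.48) = 8.000.
The smallest integer exceeding 8.000 is 9.

k = 9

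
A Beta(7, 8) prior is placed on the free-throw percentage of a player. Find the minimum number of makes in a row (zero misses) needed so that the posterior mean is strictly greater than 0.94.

k = 119

After k makes and 0 misses the posterior is Beta(7+k, 8), with mean (7+k)/(7+8+k).
Set (7+k)/(15+k) > 0.94 and solve: k > (0.94·15 − 7)/(1 − 0.94) = 118.333.
The smallest integer exceeding 118.333 is 119.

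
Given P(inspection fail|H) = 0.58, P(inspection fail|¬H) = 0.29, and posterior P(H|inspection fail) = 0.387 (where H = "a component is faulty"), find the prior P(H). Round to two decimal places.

P(H) = 0.24

In odds form, posterior odds = prior odds × likelihood ratio, so prior odds = posterior odds ÷ LR.
Posterior odds = 0.387/(1−0.387) = 0.6313. LR = 0.58/0.29 = 2.0000.
Prior odds = 0.6313/2.0000 = 0.3156, so P(H) = 0.3156/(1+0.3156) ≈ 0.24.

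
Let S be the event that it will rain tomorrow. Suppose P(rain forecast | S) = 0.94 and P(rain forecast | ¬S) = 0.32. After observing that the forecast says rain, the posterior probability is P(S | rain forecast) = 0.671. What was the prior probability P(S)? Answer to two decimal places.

In odds form, posterior odds = prior odds × likelihood ratio, so prior odds = posterior odds ÷ LR.
Posterior odds = 0.671/(1−0.671) = 2.0395. LR = 0.94/0.32 = 2.9375.
Prior odds = 2.0395/2.9375 = 0.6943, so P(S) = 0.6943/(1+0.6943) ≈ 0.41.

P(S) = 0.41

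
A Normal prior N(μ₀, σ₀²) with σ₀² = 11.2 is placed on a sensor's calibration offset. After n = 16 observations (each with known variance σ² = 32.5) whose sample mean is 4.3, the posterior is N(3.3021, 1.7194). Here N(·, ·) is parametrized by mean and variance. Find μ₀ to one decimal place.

μ₀ = -2.2

The posterior mean is a precision-weighted average: μ_n = (τ₀μ₀ + τ_data·x̄)/(τ₀+τ_data), with τ₀=1/σ₀² and τ_data=n/σ².
Here τ₀ = 1/11.2 = 0.089286 and τ_data = 16/32.5 = 0.492308, so τ_n = 0.581594.
Rearranging for μ₀: μ₀ = (μ_n·τ_n − τ_data·x̄)/τ₀ = (3.3021·0.581594 − 0.492308·4.3) / 0.089286 = -0.196443/0.089286 ≈ -2.2.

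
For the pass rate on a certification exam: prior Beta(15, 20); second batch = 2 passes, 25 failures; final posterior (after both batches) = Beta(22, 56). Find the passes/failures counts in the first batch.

Because Beta–binomial updating is additive in the counts, the combined data contributed (α_post−α_prior, β_post−β_prior) successes and failures.
Total across both batches: 22−15=7 passes, 56−20=36 failures.
Subtract the second batch: 7−2=5 passes and 36−25=11 failures.

5 passes and 11 failures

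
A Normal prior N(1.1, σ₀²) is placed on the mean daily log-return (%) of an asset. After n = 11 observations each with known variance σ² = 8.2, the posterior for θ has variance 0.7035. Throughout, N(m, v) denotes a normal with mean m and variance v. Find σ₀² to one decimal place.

σ₀² = 12.5

For the Normal–Normal model with known σ², precisions add: τ_n = τ₀ + n/σ².
So 1/σ₀² = 1/0.7035 − 11/8.2 = 1.421464 − 1.341463 = 0.080001.
Hence σ₀² = 1/0.080001 ≈ 12.5.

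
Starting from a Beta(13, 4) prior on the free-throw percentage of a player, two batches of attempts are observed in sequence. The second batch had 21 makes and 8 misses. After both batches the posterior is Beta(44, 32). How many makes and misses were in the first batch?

10 makes and 20 misses

Because Beta–binomial updating is additive in the counts, the combined data contributed (α_post−α_prior, β_post−β_prior) successes and failures.
Total across both batches: 44−13=31 makes, 32−4=28 misses.
Subtract the second batch: 31−21=10 makes and 28−8=20 misses.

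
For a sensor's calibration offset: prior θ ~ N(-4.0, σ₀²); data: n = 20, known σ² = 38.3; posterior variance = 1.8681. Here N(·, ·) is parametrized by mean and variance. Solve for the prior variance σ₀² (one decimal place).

Posterior precision equals prior precision plus data precision: 1/σ_n² = 1/σ₀² + n/σ².
So 1/σ₀² = 1/1.8681 − 20/38.3 = 0.535303 − 0.522193 = 0.013110.
Hence σ₀² = 1/0.013110 ≈ 76.3.

σ₀² = 76.3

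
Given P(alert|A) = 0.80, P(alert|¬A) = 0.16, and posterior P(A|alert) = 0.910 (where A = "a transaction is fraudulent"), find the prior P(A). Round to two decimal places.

Bayes' rule in odds form gives O(A|E) = O(A)·[P(E|A)/P(E|¬A)], hence O(A) = O(A|E)/LR.
Posterior odds = 0.910/(1−0.910) = 10.1111. LR = 0.80/0.16 = 5.0000.
Prior odds = 10.1111/5.0000 = 2.0222, so P(A) = 2.0222/(1+2.0222) ≈ 0.67.

P(A) = 0.67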